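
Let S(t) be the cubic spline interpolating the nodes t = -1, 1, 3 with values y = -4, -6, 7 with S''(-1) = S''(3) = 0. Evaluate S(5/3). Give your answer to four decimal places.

-3.0556

With m_i denoting the second derivative at x_i, h_i = 2, 2, and Δ_i = (y_(i+1) − y_i)/h_i = -1, 13/2:
  2·m_0 + 8·m_1 + 2·m_2 = 6(Δ_1 - Δ_0) = 45
Natural end conditions: m_0 = m_2 = 0.
Solving: m_0 = 0, m_1 = 45/8, m_2 = 0.
On [1, 3], S(t) = -6 + 11/4·(t - 1) + 45/16·(t - 1)² - 15/32·(t - 1)³.
With (t - 1) = 2/3: S(5/3) = -55/18.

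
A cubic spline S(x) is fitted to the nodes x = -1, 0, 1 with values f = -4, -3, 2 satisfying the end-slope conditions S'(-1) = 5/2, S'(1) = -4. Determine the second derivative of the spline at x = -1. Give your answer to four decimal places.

With M_i denoting the second derivative at x_i, h_i = 1, 1, and Δ_i = (y_(i+1) − y_i)/h_i = 1, 5:
  1·M_0 + 4·M_1 + 1·M_2 = 6(Δ_1 - Δ_0) = 24
Clamped end conditions give two more equations: 2h_0·M_0 + h_0·M_1 = 6(Δ_0 - S'(-1)) = -9 and h_1·M_1 + 2h_1·M_2 = 6(S'(1) - Δ_1) = -54.
Hence M_0 = -55/4, M_1 = 37/2, M_2 = -145/4.

-13.7500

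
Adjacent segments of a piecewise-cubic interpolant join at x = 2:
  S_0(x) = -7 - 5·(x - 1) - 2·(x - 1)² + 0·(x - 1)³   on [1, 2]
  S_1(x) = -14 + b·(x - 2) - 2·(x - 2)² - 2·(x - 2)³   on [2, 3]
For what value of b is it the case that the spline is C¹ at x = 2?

S_0'(x) = -5 - 4·(x - 1) + 0·(x - 1)², so S_0'(2) = -9. On the right, S_1'(2) = b, so b = -9.

-9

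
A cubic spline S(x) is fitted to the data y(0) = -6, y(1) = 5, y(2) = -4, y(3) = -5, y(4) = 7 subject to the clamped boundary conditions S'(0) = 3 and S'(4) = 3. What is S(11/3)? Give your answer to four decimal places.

4.2024

Let M_i = S''(x_i). Step sizes h_i = 1, 1, 1, 1; slopes of the chords Δ_i = (y_(i+1) - y_i)/h_i = 11, -9, -1, 12.
  1·M_0 + 4·M_1 + 1·M_2 = 6(Δ_1 - Δ_0) = -120
  1·M_1 + 4·M_2 + 1·M_3 = 6(Δ_2 - Δ_1) = 48
  1·M_2 + 4·M_3 + 1·M_4 = 6(Δ_3 - Δ_2) = 78
Clamped end conditions give two more equations: 2h_0·M_0 + h_0·M_1 = 6(Δ_0 - S'(0)) = 48 and h_3·M_3 + 2h_3·M_4 = 6(S'(4) - Δ_3) = -54.
Forward elimination and back-substitution give M_0 = 1317/28, M_1 = -645/14, M_2 = 69/4, M_3 = 351/14, M_4 = -1107/28.
On [3, 4], S(x) = -5 + 573/56·(x - 3) + 351/28·(x - 3)² - 603/56·(x - 3)³.
With (x - 3) = 2/3: S(11/3) = 353/84.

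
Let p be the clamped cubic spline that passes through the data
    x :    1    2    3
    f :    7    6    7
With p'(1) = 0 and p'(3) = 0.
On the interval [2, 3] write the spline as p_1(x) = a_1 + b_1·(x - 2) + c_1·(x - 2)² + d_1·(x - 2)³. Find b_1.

Let M_i = p''(x_i). Step sizes h_i = 1, 1; slopes of the chords Δ_i = (y_(i+1) - y_i)/h_i = -1, 1.
  1·M_0 + 4·M_1 + 1·M_2 = 6(Δ_1 - Δ_0) = 12
Clamped end conditions give two more equations: 2h_0·M_0 + h_0·M_1 = 6(Δ_0 - p'(1)) = -6 and h_1·M_1 + 2h_1·M_2 = 6(p'(3) - Δ_1) = -6.
Hence M_0 = -6, M_1 = 6, M_2 = -6.
On [2, 3], with p_1(x) = a_1 + b_1·(x - 2) + c_1·(x - 2)² + d_1·(x - 2)³: c_1 = M_1/2 = 3, d_1 = (M_2 - M_1)/(6h_1) = -2, b_1 = Δ_1 - h_1(2M_1 + M_2)/6 = 0.

0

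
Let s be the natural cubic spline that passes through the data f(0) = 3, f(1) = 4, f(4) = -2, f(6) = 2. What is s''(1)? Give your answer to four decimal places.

Put M_i = s'' at the i-th knot. Here h = (1, 3, 2) and Δ = (1, -2, 2), so the interior equations h_(i-1)·M_(i-1) + 2(h_(i-1)+h_i)·M_i + h_i·M_(i+1) = 6(Δ_i − Δ_(i-1)) read
  1·M_0 + 8·M_1 + 3·M_2 = 6(Δ_1 - Δ_0) = -18
  3·M_1 + 10·M_2 + 2·M_3 = 6(Δ_2 - Δ_1) = 24
Natural end conditions: M_0 = M_3 = 0.
Forward elimination and back-substitution give M_0 = 0, M_1 = -252/71, M_2 = 246/71, M_3 = 0.

-3.5493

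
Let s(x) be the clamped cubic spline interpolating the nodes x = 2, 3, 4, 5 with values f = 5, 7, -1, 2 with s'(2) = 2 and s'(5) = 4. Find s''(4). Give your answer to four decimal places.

Let σ_i = s''(x_i). Step sizes h_i = 1, 1, 1; slopes of the chords Δ_i = (y_(i+1) - y_i)/h_i = 2, -8, 3.
  1·σ_0 + 4·σ_1 + 1·σ_2 = 6(Δ_1 - Δ_0) = -60
  1·σ_1 + 4·σ_2 + 1·σ_3 = 6(Δ_2 - Δ_1) = 66
Clamped end conditions give two more equations: 2h_0·σ_0 + h_0·σ_1 = 6(Δ_0 - s'(2)) = 0 and h_2·σ_2 + 2h_2·σ_3 = 6(s'(5) - Δ_2) = 6.
Solving: σ_0 = 182/15, σ_1 = -364/15, σ_2 = 374/15, σ_3 = -142/15.

24.9333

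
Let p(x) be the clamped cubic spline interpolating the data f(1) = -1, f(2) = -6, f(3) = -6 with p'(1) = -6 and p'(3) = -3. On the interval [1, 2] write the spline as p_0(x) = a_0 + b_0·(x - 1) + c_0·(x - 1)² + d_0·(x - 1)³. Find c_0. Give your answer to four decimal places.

With M_i denoting the second derivative at x_i, h_i = 1, 1, and Δ_i = (y_(i+1) − y_i)/h_i = -5, 0:
  1·M_0 + 4·M_1 + 1·M_2 = 6(Δ_1 - Δ_0) = 30
Clamped end conditions give two more equations: 2h_0·M_0 + h_0·M_1 = 6(Δ_0 - p'(1)) = 6 and h_1·M_1 + 2h_1·M_2 = 6(p'(3) - Δ_1) = -18.
Hence M_0 = -3, M_1 = 12, M_2 = -15.
On [1, 2], with p_0(x) = a_0 + b_0·(x - 1) + c_0·(x - 1)² + d_0·(x - 1)³: c_0 = M_0/2 = -3/2, d_0 = (M_1 - M_0)/(6h_0) = 5/2, b_0 = Δ_0 - h_0(2M_0 + M_1)/6 = -6.

-1.5000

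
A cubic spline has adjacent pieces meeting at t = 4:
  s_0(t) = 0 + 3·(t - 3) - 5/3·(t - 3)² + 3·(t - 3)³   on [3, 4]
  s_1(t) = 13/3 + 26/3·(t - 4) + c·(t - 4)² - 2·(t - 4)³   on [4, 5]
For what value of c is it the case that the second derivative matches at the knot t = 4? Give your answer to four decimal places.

7.3333

s_0''(t) = -10/3 + 18·(t - 3), so s_0''(4) = 44/3. On the right, s_1''(4) = 2c, so c = 22/3.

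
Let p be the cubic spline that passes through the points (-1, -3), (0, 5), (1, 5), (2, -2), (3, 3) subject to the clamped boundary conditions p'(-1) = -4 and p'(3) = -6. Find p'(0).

9

Let M_i = p''(x_i). Step sizes h_i = 1, 1, 1, 1; slopes of the chords Δ_i = (y_(i+1) - y_i)/h_i = 8, 0, -7, 5.
  1·M_0 + 4·M_1 + 1·M_2 = 6(Δ_1 - Δ_0) = -48
  1·M_1 + 4·M_2 + 1·M_3 = 6(Δ_2 - Δ_1) = -42
  1·M_2 + 4·M_3 + 1·M_4 = 6(Δ_3 - Δ_2) = 72
Clamped end conditions give two more equations: 2h_0·M_0 + h_0·M_1 = 6(Δ_0 - p'(-1)) = 72 and h_3·M_3 + 2h_3·M_4 = 6(p'(3) - Δ_3) = -66.
Solving the tridiagonal system: M_0 = 46, M_1 = -20, M_2 = -14, M_3 = 34, M_4 = -50.
On [0, 1], p'(x) = b_1 + 2c_1·x + 3d_1·x² with b_1 = Δ_1 - h_1(2M_1 + M_2)/6 = 9, c_1 = M_1/2 = -10, d_1 = (M_2 - M_1)/(6h_1) = 1. So p'(0) = 9.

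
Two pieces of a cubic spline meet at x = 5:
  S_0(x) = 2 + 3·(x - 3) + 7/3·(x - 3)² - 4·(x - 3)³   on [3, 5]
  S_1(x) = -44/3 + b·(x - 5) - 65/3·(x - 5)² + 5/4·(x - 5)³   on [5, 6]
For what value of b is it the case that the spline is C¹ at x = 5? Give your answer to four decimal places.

S_0'(x) = 3 + 14/3·(x - 3) - 12·(x - 3)², so S_0'(5) = -107/3. On the right, S_1'(5) = b, so b = -107/3.

-35.6667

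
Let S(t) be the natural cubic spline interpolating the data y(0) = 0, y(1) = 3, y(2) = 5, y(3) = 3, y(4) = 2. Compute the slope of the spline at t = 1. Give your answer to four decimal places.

3.0714

Let M_i = S''(x_i). Step sizes h_i = 1, 1, 1, 1; slopes of the chords Δ_i = (y_(i+1) - y_i)/h_i = 3, 2, -2, -1.
  1·M_0 + 4·M_1 + 1·M_2 = 6(Δ_1 - Δ_0) = -6
  1·M_1 + 4·M_2 + 1·M_3 = 6(Δ_2 - Δ_1) = -24
  1·M_2 + 4·M_3 + 1·M_4 = 6(Δ_3 - Δ_2) = 6
Natural end conditions: M_0 = M_4 = 0.
Solving: M_0 = 0, M_1 = 3/14, M_2 = -48/7, M_3 = 45/14, M_4 = 0.
On [1, 2], S'(t) = b_1 + 2c_1·(t - 1) + 3d_1·(t - 1)² with b_1 = Δ_1 - h_1(2M_1 + M_2)/6 = 43/14, c_1 = M_1/2 = 3/28, d_1 = (M_2 - M_1)/(6h_1) = -33/28. So S'(1) = 43/14.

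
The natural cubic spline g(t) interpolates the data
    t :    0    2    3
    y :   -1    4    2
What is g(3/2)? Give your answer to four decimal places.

3.7344

With σ_i denoting the second derivative at x_i, h_i = 2, 1, and Δ_i = (y_(i+1) − y_i)/h_i = 5/2, -2:
  2·σ_0 + 6·σ_1 + 1·σ_2 = 6(Δ_1 - Δ_0) = -27
Natural end conditions: σ_0 = σ_2 = 0.
Solving the tridiagonal system: σ_0 = 0, σ_1 = -9/2, σ_2 = 0.
On [0, 2], g(t) = -1 + 4·t + 0·t² - 3/8·t³.
With t = 3/2: g(3/2) = 239/64.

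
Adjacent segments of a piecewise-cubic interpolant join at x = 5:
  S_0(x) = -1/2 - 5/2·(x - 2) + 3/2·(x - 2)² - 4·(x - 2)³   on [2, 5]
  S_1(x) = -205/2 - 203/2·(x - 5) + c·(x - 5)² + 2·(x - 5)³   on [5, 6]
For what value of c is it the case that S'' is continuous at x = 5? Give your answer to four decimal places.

-34.5000

S_0''(x) = 3 - 24·(x - 2), so S_0''(5) = -69. On the right, S_1''(5) = 2c, so c = -69/2.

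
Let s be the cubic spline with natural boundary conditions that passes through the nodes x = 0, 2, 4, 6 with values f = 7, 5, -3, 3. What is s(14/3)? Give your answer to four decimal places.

-2.5309

Write M_i for s''(x_i). With h_i = 2, 2, 2 and divided differences Δ_i = -1, -4, 3, the continuity of s' gives the tridiagonal system
  2·M_0 + 8·M_1 + 2·M_2 = 6(Δ_1 - Δ_0) = -18
  2·M_1 + 8·M_2 + 2·M_3 = 6(Δ_2 - Δ_1) = 42
Natural end conditions: M_0 = M_3 = 0.
Forward elimination and back-substitution give M_0 = 0, M_1 = -19/5, M_2 = 31/5, M_3 = 0.
On [4, 6], s(x) = -3 - 17/15·(x - 4) + 31/10·(x - 4)² - 31/60·(x - 4)³.
With (x - 4) = 2/3: s(14/3) = -205/81.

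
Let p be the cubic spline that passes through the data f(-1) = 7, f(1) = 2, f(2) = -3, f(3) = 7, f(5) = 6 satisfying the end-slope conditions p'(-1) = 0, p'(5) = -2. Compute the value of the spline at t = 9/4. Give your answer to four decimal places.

-1.3867

Put m_i = p'' at the i-th knot. Here h = (2, 1, 1, 2) and Δ = (-5/2, -5, 10, -1/2), so the interior equations h_(i-1)·m_(i-1) + 2(h_(i-1)+h_i)·m_i + h_i·m_(i+1) = 6(Δ_i − Δ_(i-1)) read
  2·m_0 + 6·m_1 + 1·m_2 = 6(Δ_1 - Δ_0) = -15
  1·m_1 + 4·m_2 + 1·m_3 = 6(Δ_2 - Δ_1) = 90
  1·m_2 + 6·m_3 + 2·m_4 = 6(Δ_3 - Δ_2) = -63
Clamped end conditions give two more equations: 2h_0·m_0 + h_0·m_1 = 6(Δ_0 - p'(-1)) = -15 and h_3·m_3 + 2h_3·m_4 = 6(p'(5) - Δ_3) = -9.
Solving: m_0 = -2/15, m_1 = -217/30, m_2 = 86/3, m_3 = -523/30, m_4 = 97/15.
On [2, 3], p(t) = -3 + 67/20·(t - 2) + 43/3·(t - 2)² - 461/60·(t - 2)³.
With (t - 2) = 1/4: p(9/4) = -355/256.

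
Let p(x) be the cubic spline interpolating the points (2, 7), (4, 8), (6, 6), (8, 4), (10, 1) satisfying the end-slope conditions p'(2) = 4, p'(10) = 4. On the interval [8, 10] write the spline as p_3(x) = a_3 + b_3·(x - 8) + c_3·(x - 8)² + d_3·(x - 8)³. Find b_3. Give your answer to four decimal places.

-2.7500

Let M_i = p''(x_i). Step sizes h_i = 2, 2, 2, 2; slopes of the chords Δ_i = (y_(i+1) - y_i)/h_i = 1/2, -1, -1, -3/2.
  2·M_0 + 8·M_1 + 2·M_2 = 6(Δ_1 - Δ_0) = -9
  2·M_1 + 8·M_2 + 2·M_3 = 6(Δ_2 - Δ_1) = 0
  2·M_2 + 8·M_3 + 2·M_4 = 6(Δ_3 - Δ_2) = -3
Clamped end conditions give two more equations: 2h_0·M_0 + h_0·M_1 = 6(Δ_0 - p'(2)) = -21 and h_3·M_3 + 2h_3·M_4 = 6(p'(10) - Δ_3) = 33.
Solving the tridiagonal system: M_0 = -21/4, M_1 = 0, M_2 = 3/4, M_3 = -3, M_4 = 39/4.
On [8, 10], with p_3(x) = a_3 + b_3·(x - 8) + c_3·(x - 8)² + d_3·(x - 8)³: c_3 = M_3/2 = -3/2, d_3 = (M_4 - M_3)/(6h_3) = 17/16, b_3 = Δ_3 - h_3(2M_3 + M_4)/6 = -11/4.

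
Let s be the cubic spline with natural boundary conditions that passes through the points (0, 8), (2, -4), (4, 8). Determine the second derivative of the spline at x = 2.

9

Put M_i = s'' at the i-th knot. Here h = (2, 2) and Δ = (-6, 6), so the interior equations h_(i-1)·M_(i-1) + 2(h_(i-1)+h_i)·M_i + h_i·M_(i+1) = 6(Δ_i − Δ_(i-1)) read
  2·M_0 + 8·M_1 + 2·M_2 = 6(Δ_1 - Δ_0) = 72
Natural end conditions: M_0 = M_2 = 0.
Solving the tridiagonal system: M_0 = 0, M_1 = 9, M_2 = 0.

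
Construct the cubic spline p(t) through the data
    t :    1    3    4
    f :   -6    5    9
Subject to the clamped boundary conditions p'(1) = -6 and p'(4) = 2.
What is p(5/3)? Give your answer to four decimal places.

-5.9753

Let σ_i = p''(x_i). Step sizes h_i = 2, 1; slopes of the chords Δ_i = (y_(i+1) - y_i)/h_i = 11/2, 4.
  2·σ_0 + 6·σ_1 + 1·σ_2 = 6(Δ_1 - Δ_0) = -9
Clamped end conditions give two more equations: 2h_0·σ_0 + h_0·σ_1 = 6(Δ_0 - p'(1)) = 69 and h_1·σ_1 + 2h_1·σ_2 = 6(p'(4) - Δ_1) = -12.
Solving the tridiagonal system: σ_0 = 257/12, σ_1 = -25/3, σ_2 = -11/6.
On [1, 3], p(t) = -6 - 6·(t - 1) + 257/24·(t - 1)² - 119/48·(t - 1)³.
With (t - 1) = 2/3: p(5/3) = -484/81.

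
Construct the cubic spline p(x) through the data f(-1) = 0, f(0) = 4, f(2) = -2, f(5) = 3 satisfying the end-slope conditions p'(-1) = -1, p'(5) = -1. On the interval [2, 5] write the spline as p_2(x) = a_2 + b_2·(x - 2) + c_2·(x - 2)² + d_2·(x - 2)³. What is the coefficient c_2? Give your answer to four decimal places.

3.6491

With m_i denoting the second derivative at x_i, h_i = 1, 2, 3, and Δ_i = (y_(i+1) − y_i)/h_i = 4, -3, 5/3:
  1·m_0 + 6·m_1 + 2·m_2 = 6(Δ_1 - Δ_0) = -42
  2·m_1 + 10·m_2 + 3·m_3 = 6(Δ_2 - Δ_1) = 28
Clamped end conditions give two more equations: 2h_0·m_0 + h_0·m_1 = 6(Δ_0 - p'(-1)) = 30 and h_2·m_2 + 2h_2·m_3 = 6(p'(5) - Δ_2) = -16.
Hence m_0 = 1226/57, m_1 = -742/57, m_2 = 416/57, m_3 = -120/19.
On [2, 5], with p_2(x) = a_2 + b_2·(x - 2) + c_2·(x - 2)² + d_2·(x - 2)³: c_2 = m_2/2 = 208/57, d_2 = (m_3 - m_2)/(6h_2) = -388/513, b_2 = Δ_2 - h_2(2m_2 + m_3)/6 = -47/19.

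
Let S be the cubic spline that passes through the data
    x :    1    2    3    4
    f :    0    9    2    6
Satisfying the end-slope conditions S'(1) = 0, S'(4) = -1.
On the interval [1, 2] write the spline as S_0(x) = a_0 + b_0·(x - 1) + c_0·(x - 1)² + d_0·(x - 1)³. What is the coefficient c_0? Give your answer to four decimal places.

Let M_i = S''(x_i). Step sizes h_i = 1, 1, 1; slopes of the chords Δ_i = (y_(i+1) - y_i)/h_i = 9, -7, 4.
  1·M_0 + 4·M_1 + 1·M_2 = 6(Δ_1 - Δ_0) = -96
  1·M_1 + 4·M_2 + 1·M_3 = 6(Δ_2 - Δ_1) = 66
Clamped end conditions give two more equations: 2h_0·M_0 + h_0·M_1 = 6(Δ_0 - S'(1)) = 54 and h_2·M_2 + 2h_2·M_3 = 6(S'(4) - Δ_2) = -30.
Solving: M_0 = 746/15, M_1 = -682/15, M_2 = 542/15, M_3 = -496/15.
On [1, 2], with S_0(x) = a_0 + b_0·(x - 1) + c_0·(x - 1)² + d_0·(x - 1)³: c_0 = M_0/2 = 373/15, d_0 = (M_1 - M_0)/(6h_0) = -238/15, b_0 = Δ_0 - h_0(2M_0 + M_1)/6 = 0.

24.8667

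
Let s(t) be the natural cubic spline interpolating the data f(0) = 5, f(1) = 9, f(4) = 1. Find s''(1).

With m_i denoting the second derivative at x_i, h_i = 1, 3, and Δ_i = (y_(i+1) − y_i)/h_i = 4, -8/3:
  1·m_0 + 8·m_1 + 3·m_2 = 6(Δ_1 - Δ_0) = -40
Natural end conditions: m_0 = m_2 = 0.
Solving the tridiagonal system: m_0 = 0, m_1 = -5, m_2 = 0.

-5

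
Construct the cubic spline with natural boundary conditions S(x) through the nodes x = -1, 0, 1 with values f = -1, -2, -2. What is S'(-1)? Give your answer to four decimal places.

-1.2500

Write M_i for S''(x_i). With h_i = 1, 1 and divided differences Δ_i = -1, 0, the continuity of S' gives the tridiagonal system
  1·M_0 + 4·M_1 + 1·M_2 = 6(Δ_1 - Δ_0) = 6
Natural end conditions: M_0 = M_2 = 0.
Solving: M_0 = 0, M_1 = 3/2, M_2 = 0.
On [-1, 0], S'(x) = b_0 + 2c_0·(x + 1) + 3d_0·(x + 1)² with b_0 = Δ_0 - h_0(2M_0 + M_1)/6 = -5/4, c_0 = M_0/2 = 0, d_0 = (M_1 - M_0)/(6h_0) = 1/4. So S'(-1) = -5/4.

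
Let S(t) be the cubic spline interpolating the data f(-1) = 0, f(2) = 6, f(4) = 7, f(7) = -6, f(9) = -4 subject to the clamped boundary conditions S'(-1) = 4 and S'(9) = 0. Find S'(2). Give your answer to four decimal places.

1.5621

Write σ_i for S''(x_i). With h_i = 3, 2, 3, 2 and divided differences Δ_i = 2, 1/2, -13/3, 1, the continuity of S' gives the tridiagonal system
  3·σ_0 + 10·σ_1 + 2·σ_2 = 6(Δ_1 - Δ_0) = -9
  2·σ_1 + 10·σ_2 + 3·σ_3 = 6(Δ_2 - Δ_1) = -29
  3·σ_2 + 10·σ_3 + 2·σ_4 = 6(Δ_3 - Δ_2) = 32
Clamped end conditions give two more equations: 2h_0·σ_0 + h_0·σ_1 = 6(Δ_0 - S'(-1)) = -12 and h_3·σ_3 + 2h_3·σ_4 = 6(S'(9) - Δ_3) = -6.
Solving: σ_0 = -1033/435, σ_1 = 326/435, σ_2 = -2038/435, σ_3 = 2371/435, σ_4 = -1838/435.
On [2, 4], S'(t) = b_1 + 2c_1·(t - 2) + 3d_1·(t - 2)² with b_1 = Δ_1 - h_1(2σ_1 + σ_2)/6 = 453/290, c_1 = σ_1/2 = 163/435, d_1 = (σ_2 - σ_1)/(6h_1) = -197/435. So S'(2) = 453/290.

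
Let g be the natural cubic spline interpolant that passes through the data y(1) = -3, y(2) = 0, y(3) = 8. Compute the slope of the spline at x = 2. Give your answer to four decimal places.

Put σ_i = g'' at the i-th knot. Here h = (1, 1) and Δ = (3, 8), so the interior equations h_(i-1)·σ_(i-1) + 2(h_(i-1)+h_i)·σ_i + h_i·σ_(i+1) = 6(Δ_i − Δ_(i-1)) read
  1·σ_0 + 4·σ_1 + 1·σ_2 = 6(Δ_1 - Δ_0) = 30
Natural end conditions: σ_0 = σ_2 = 0.
Solving: σ_0 = 0, σ_1 = 15/2, σ_2 = 0.
On [2, 3], g'(x) = b_1 + 2c_1·(x - 2) + 3d_1·(x - 2)² with b_1 = Δ_1 - h_1(2σ_1 + σ_2)/6 = 11/2, c_1 = σ_1/2 = 15/4, d_1 = (σ_2 - σ_1)/(6h_1) = -5/4. So g'(2) = 11/2.

5.5000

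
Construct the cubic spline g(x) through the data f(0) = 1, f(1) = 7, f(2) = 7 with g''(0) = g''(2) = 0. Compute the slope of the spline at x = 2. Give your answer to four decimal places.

Let M_i = g''(x_i). Step sizes h_i = 1, 1; slopes of the chords Δ_i = (y_(i+1) - y_i)/h_i = 6, 0.
  1·M_0 + 4·M_1 + 1·M_2 = 6(Δ_1 - Δ_0) = -36
Natural end conditions: M_0 = M_2 = 0.
Solving the tridiagonal system: M_0 = 0, M_1 = -9, M_2 = 0.
On [1, 2], g'(x) = b_1 + 2c_1·(x - 1) + 3d_1·(x - 1)² with b_1 = Δ_1 - h_1(2M_1 + M_2)/6 = 3, c_1 = M_1/2 = -9/2, d_1 = (M_2 - M_1)/(6h_1) = 3/2. So g'(2) = -3/2.

-1.5000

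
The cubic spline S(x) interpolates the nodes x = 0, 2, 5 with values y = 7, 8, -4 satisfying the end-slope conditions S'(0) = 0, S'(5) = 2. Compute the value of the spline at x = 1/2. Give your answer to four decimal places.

With σ_i denoting the second derivative at x_i, h_i = 2, 3, and Δ_i = (y_(i+1) − y_i)/h_i = 1/2, -4:
  2·σ_0 + 10·σ_1 + 3·σ_2 = 6(Δ_1 - Δ_0) = -27
Clamped end conditions give two more equations: 2h_0·σ_0 + h_0·σ_1 = 6(Δ_0 - S'(0)) = 3 and h_1·σ_1 + 2h_1·σ_2 = 6(S'(5) - Δ_1) = 36.
Solving the tridiagonal system: σ_0 = 77/20, σ_1 = -31/5, σ_2 = 91/10.
On [0, 2], S(x) = 7 + 0·x + 77/40·x² - 67/80·x³.
With x = 1/2: S(1/2) = 4721/640.

7.3766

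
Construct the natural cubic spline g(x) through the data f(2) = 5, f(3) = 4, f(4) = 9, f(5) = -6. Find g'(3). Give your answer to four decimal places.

4.8667

Let M_i = g''(x_i). Step sizes h_i = 1, 1, 1; slopes of the chords Δ_i = (y_(i+1) - y_i)/h_i = -1, 5, -15.
  1·M_0 + 4·M_1 + 1·M_2 = 6(Δ_1 - Δ_0) = 36
  1·M_1 + 4·M_2 + 1·M_3 = 6(Δ_2 - Δ_1) = -120
Natural end conditions: M_0 = M_3 = 0.
Hence M_0 = 0, M_1 = 88/5, M_2 = -172/5, M_3 = 0.
On [3, 4], g'(x) = b_1 + 2c_1·(x - 3) + 3d_1·(x - 3)² with b_1 = Δ_1 - h_1(2M_1 + M_2)/6 = 73/15, c_1 = M_1/2 = 44/5, d_1 = (M_2 - M_1)/(6h_1) = -26/3. So g'(3) = 73/15.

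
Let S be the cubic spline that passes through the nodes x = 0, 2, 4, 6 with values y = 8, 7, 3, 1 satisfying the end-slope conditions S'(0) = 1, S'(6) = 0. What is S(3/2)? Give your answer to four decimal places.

7.7188

Let σ_i = S''(x_i). Step sizes h_i = 2, 2, 2; slopes of the chords Δ_i = (y_(i+1) - y_i)/h_i = -1/2, -2, -1.
  2·σ_0 + 8·σ_1 + 2·σ_2 = 6(Δ_1 - Δ_0) = -9
  2·σ_1 + 8·σ_2 + 2·σ_3 = 6(Δ_2 - Δ_1) = 6
Clamped end conditions give two more equations: 2h_0·σ_0 + h_0·σ_1 = 6(Δ_0 - S'(0)) = -9 and h_2·σ_2 + 2h_2·σ_3 = 6(S'(6) - Δ_2) = 6.
Forward elimination and back-substitution give σ_0 = -11/6, σ_1 = -5/6, σ_2 = 2/3, σ_3 = 7/6.
On [0, 2], S(x) = 8 + 1·x - 11/12·x² + 1/12·x³.
With x = 3/2: S(3/2) = 247/32.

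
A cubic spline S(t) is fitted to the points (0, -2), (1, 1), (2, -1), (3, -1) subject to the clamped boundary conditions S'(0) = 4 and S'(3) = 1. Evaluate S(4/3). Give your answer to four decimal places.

0.6444

Write M_i for S''(x_i). With h_i = 1, 1, 1 and divided differences Δ_i = 3, -2, 0, the continuity of S' gives the tridiagonal system
  1·M_0 + 4·M_1 + 1·M_2 = 6(Δ_1 - Δ_0) = -30
  1·M_1 + 4·M_2 + 1·M_3 = 6(Δ_2 - Δ_1) = 12
Clamped end conditions give two more equations: 2h_0·M_0 + h_0·M_1 = 6(Δ_0 - S'(0)) = -6 and h_2·M_2 + 2h_2·M_3 = 6(S'(3) - Δ_2) = 6.
Hence M_0 = 8/5, M_1 = -46/5, M_2 = 26/5, M_3 = 2/5.
On [1, 2], S(t) = 1 + 1/5·(t - 1) - 23/5·(t - 1)² + 12/5·(t - 1)³.
With (t - 1) = 1/3: S(4/3) = 29/45.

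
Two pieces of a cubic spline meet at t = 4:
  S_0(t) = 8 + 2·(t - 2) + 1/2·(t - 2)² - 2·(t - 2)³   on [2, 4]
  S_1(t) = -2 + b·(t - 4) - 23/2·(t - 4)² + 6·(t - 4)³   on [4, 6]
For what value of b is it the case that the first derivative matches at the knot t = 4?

-20

S_0'(t) = 2 + 1·(t - 2) - 6·(t - 2)², so S_0'(4) = -20. On the right, S_1'(4) = b, so b = -20.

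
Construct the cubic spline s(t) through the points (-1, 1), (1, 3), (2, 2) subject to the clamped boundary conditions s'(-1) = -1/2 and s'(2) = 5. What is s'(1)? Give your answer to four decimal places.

-2.0833

Put M_i = s'' at the i-th knot. Here h = (2, 1) and Δ = (1, -1), so the interior equations h_(i-1)·M_(i-1) + 2(h_(i-1)+h_i)·M_i + h_i·M_(i+1) = 6(Δ_i − Δ_(i-1)) read
  2·M_0 + 6·M_1 + 1·M_2 = 6(Δ_1 - Δ_0) = -12
Clamped end conditions give two more equations: 2h_0·M_0 + h_0·M_1 = 6(Δ_0 - s'(-1)) = 9 and h_1·M_1 + 2h_1·M_2 = 6(s'(2) - Δ_1) = 36.
Hence M_0 = 73/12, M_1 = -23/3, M_2 = 131/6.
On [1, 2], s'(t) = b_1 + 2c_1·(t - 1) + 3d_1·(t - 1)² with b_1 = Δ_1 - h_1(2M_1 + M_2)/6 = -25/12, c_1 = M_1/2 = -23/6, d_1 = (M_2 - M_1)/(6h_1) = 59/12. So s'(1) = -25/12.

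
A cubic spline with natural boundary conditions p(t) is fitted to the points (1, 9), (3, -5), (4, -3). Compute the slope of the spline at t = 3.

-1

With σ_i denoting the second derivative at x_i, h_i = 2, 1, and Δ_i = (y_(i+1) − y_i)/h_i = -7, 2:
  2·σ_0 + 6·σ_1 + 1·σ_2 = 6(Δ_1 - Δ_0) = 54
Natural end conditions: σ_0 = σ_2 = 0.
Forward elimination and back-substitution give σ_0 = 0, σ_1 = 9, σ_2 = 0.
On [3, 4], p'(t) = b_1 + 2c_1·(t - 3) + 3d_1·(t - 3)² with b_1 = Δ_1 - h_1(2σ_1 + σ_2)/6 = -1, c_1 = σ_1/2 = 9/2, d_1 = (σ_2 - σ_1)/(6h_1) = -3/2. So p'(3) = -1.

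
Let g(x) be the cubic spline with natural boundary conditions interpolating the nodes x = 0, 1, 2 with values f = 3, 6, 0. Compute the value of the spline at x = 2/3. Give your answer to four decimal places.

With M_i denoting the second derivative at x_i, h_i = 1, 1, and Δ_i = (y_(i+1) − y_i)/h_i = 3, -6:
  1·M_0 + 4·M_1 + 1·M_2 = 6(Δ_1 - Δ_0) = -54
Natural end conditions: M_0 = M_2 = 0.
Solving: M_0 = 0, M_1 = -27/2, M_2 = 0.
On [0, 1], g(x) = 3 + 21/4·x + 0·x² - 9/4·x³.
With x = 2/3: g(2/3) = 35/6.

5.8333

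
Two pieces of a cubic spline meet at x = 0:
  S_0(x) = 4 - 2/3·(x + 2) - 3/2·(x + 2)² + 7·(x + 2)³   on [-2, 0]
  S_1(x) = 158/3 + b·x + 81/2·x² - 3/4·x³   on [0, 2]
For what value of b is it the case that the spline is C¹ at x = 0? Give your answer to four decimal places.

77.3333

S_0'(x) = -2/3 - 3·(x + 2) + 21·(x + 2)², so S_0'(0) = 232/3. On the right, S_1'(0) = b, so b = 232/3.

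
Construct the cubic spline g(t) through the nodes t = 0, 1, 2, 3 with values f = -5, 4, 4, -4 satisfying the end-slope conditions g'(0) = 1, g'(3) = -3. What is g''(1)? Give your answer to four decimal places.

-18.6667

Write σ_i for g''(x_i). With h_i = 1, 1, 1 and divided differences Δ_i = 9, 0, -8, the continuity of g' gives the tridiagonal system
  1·σ_0 + 4·σ_1 + 1·σ_2 = 6(Δ_1 - Δ_0) = -54
  1·σ_1 + 4·σ_2 + 1·σ_3 = 6(Δ_2 - Δ_1) = -48
Clamped end conditions give two more equations: 2h_0·σ_0 + h_0·σ_1 = 6(Δ_0 - g'(0)) = 48 and h_2·σ_2 + 2h_2·σ_3 = 6(g'(3) - Δ_2) = 30.
Solving: σ_0 = 100/3, σ_1 = -56/3, σ_2 = -38/3, σ_3 = 64/3.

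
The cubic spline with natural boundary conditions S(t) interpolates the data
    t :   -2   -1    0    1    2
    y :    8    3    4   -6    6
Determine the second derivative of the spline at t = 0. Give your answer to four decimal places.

-30.8571

With M_i denoting the second derivative at x_i, h_i = 1, 1, 1, 1, and Δ_i = (y_(i+1) − y_i)/h_i = -5, 1, -10, 12:
  1·M_0 + 4·M_1 + 1·M_2 = 6(Δ_1 - Δ_0) = 36
  1·M_1 + 4·M_2 + 1·M_3 = 6(Δ_2 - Δ_1) = -66
  1·M_2 + 4·M_3 + 1·M_4 = 6(Δ_3 - Δ_2) = 132
Natural end conditions: M_0 = M_4 = 0.
Solving: M_0 = 0, M_1 = 117/7, M_2 = -216/7, M_3 = 285/7, M_4 = 0.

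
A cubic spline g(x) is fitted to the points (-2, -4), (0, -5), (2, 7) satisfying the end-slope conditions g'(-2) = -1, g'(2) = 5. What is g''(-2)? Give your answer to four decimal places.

Let m_i = g''(x_i). Step sizes h_i = 2, 2; slopes of the chords Δ_i = (y_(i+1) - y_i)/h_i = -1/2, 6.
  2·m_0 + 8·m_1 + 2·m_2 = 6(Δ_1 - Δ_0) = 39
Clamped end conditions give two more equations: 2h_0·m_0 + h_0·m_1 = 6(Δ_0 - g'(-2)) = 3 and h_1·m_1 + 2h_1·m_2 = 6(g'(2) - Δ_1) = -6.
Forward elimination and back-substitution give m_0 = -21/8, m_1 = 27/4, m_2 = -39/8.

-2.6250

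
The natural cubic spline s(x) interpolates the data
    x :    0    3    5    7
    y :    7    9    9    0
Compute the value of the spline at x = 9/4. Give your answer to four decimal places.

8.3575

With M_i denoting the second derivative at x_i, h_i = 3, 2, 2, and Δ_i = (y_(i+1) − y_i)/h_i = 2/3, 0, -9/2:
  3·M_0 + 10·M_1 + 2·M_2 = 6(Δ_1 - Δ_0) = -4
  2·M_1 + 8·M_2 + 2·M_3 = 6(Δ_2 - Δ_1) = -27
Natural end conditions: M_0 = M_3 = 0.
Hence M_0 = 0, M_1 = 11/38, M_2 = -131/38, M_3 = 0.
On [0, 3], s(x) = 7 + 119/228·x + 0·x² + 11/684·x³.
With x = 9/4: s(9/4) = 40651/4864.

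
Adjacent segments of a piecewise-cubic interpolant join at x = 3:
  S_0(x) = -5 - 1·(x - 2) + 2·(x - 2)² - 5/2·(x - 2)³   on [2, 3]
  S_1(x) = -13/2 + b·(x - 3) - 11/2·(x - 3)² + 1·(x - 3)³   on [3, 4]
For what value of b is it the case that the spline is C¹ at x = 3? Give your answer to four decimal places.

-4.5000

S_0'(x) = -1 + 4·(x - 2) - 15/2·(x - 2)², so S_0'(3) = -9/2. On the right, S_1'(3) = b, so b = -9/2.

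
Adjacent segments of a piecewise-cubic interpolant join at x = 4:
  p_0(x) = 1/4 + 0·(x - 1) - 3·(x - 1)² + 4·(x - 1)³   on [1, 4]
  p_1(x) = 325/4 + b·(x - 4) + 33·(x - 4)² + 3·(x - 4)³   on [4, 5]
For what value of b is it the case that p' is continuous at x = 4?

90

p_0'(x) = 0 - 6·(x - 1) + 12·(x - 1)², so p_0'(4) = 90. On the right, p_1'(4) = b, so b = 90.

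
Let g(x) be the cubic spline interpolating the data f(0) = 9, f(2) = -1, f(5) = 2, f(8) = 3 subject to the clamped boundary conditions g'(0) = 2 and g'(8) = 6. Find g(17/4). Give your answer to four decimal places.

Write M_i for g''(x_i). With h_i = 2, 3, 3 and divided differences Δ_i = -5, 1, 1/3, the continuity of g' gives the tridiagonal system
  2·M_0 + 10·M_1 + 3·M_2 = 6(Δ_1 - Δ_0) = 36
  3·M_1 + 12·M_2 + 3·M_3 = 6(Δ_2 - Δ_1) = -4
Clamped end conditions give two more equations: 2h_0·M_0 + h_0·M_1 = 6(Δ_0 - g'(0)) = -42 and h_2·M_2 + 2h_2·M_3 = 6(g'(8) - Δ_2) = 34.
Solving the tridiagonal system: M_0 = -273/19, M_1 = 147/19, M_2 = -80/19, M_3 = 443/57.
On [2, 5], g(x) = -1 - 88/19·(x - 2) + 147/38·(x - 2)² - 227/342·(x - 2)³.
With (x - 2) = 9/4: g(17/4) = 1465/2432.

0.6024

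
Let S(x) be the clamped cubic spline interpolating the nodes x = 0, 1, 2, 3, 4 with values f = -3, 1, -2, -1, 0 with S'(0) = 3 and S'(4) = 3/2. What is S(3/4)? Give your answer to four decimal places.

Write M_i for S''(x_i). With h_i = 1, 1, 1, 1 and divided differences Δ_i = 4, -3, 1, 1, the continuity of S' gives the tridiagonal system
  1·M_0 + 4·M_1 + 1·M_2 = 6(Δ_1 - Δ_0) = -42
  1·M_1 + 4·M_2 + 1·M_3 = 6(Δ_2 - Δ_1) = 24
  1·M_2 + 4·M_3 + 1·M_4 = 6(Δ_3 - Δ_2) = 0
Clamped end conditions give two more equations: 2h_0·M_0 + h_0·M_1 = 6(Δ_0 - S'(0)) = 6 and h_3·M_3 + 2h_3·M_4 = 6(S'(4) - Δ_3) = 3.
Solving: M_0 = 615/56, M_1 = -447/28, M_2 = 87/8, M_3 = -99/28, M_4 = 183/56.
On [0, 1], S(x) = -3 + 3·x + 615/112·x² - 503/112·x³.
With x = 3/4: S(3/4) = 3183/7168.

0.4441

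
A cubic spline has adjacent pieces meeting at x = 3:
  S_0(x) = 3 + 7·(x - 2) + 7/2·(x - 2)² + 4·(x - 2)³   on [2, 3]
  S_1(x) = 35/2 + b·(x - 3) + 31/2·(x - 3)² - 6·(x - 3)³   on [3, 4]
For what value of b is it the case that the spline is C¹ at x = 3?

26

S_0'(x) = 7 + 7·(x - 2) + 12·(x - 2)², so S_0'(3) = 26. On the right, S_1'(3) = b, so b = 26.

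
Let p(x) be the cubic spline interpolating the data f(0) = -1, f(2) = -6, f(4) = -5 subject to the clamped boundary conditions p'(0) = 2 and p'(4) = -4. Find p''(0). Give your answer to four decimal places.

-10.5000

With m_i denoting the second derivative at x_i, h_i = 2, 2, and Δ_i = (y_(i+1) − y_i)/h_i = -5/2, 1/2:
  2·m_0 + 8·m_1 + 2·m_2 = 6(Δ_1 - Δ_0) = 18
Clamped end conditions give two more equations: 2h_0·m_0 + h_0·m_1 = 6(Δ_0 - p'(0)) = -27 and h_1·m_1 + 2h_1·m_2 = 6(p'(4) - Δ_1) = -27.
Solving: m_0 = -21/2, m_1 = 15/2, m_2 = -21/2.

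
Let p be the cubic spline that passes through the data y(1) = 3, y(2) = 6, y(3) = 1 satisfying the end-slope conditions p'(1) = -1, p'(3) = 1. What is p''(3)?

Put σ_i = p'' at the i-th knot. Here h = (1, 1) and Δ = (3, -5), so the interior equations h_(i-1)·σ_(i-1) + 2(h_(i-1)+h_i)·σ_i + h_i·σ_(i+1) = 6(Δ_i − Δ_(i-1)) read
  1·σ_0 + 4·σ_1 + 1·σ_2 = 6(Δ_1 - Δ_0) = -48
Clamped end conditions give two more equations: 2h_0·σ_0 + h_0·σ_1 = 6(Δ_0 - p'(1)) = 24 and h_1·σ_1 + 2h_1·σ_2 = 6(p'(3) - Δ_1) = 36.
Solving the tridiagonal system: σ_0 = 25, σ_1 = -26, σ_2 = 31.

31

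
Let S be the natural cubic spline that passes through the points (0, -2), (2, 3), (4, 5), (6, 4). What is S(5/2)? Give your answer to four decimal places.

3.8375

With m_i denoting the second derivative at x_i, h_i = 2, 2, 2, and Δ_i = (y_(i+1) − y_i)/h_i = 5/2, 1, -1/2:
  2·m_0 + 8·m_1 + 2·m_2 = 6(Δ_1 - Δ_0) = -9
  2·m_1 + 8·m_2 + 2·m_3 = 6(Δ_2 - Δ_1) = -9
Natural end conditions: m_0 = m_3 = 0.
Solving: m_0 = 0, m_1 = -9/10, m_2 = -9/10, m_3 = 0.
On [2, 4], S(x) = 3 + 19/10·(x - 2) - 9/20·(x - 2)² + 0·(x - 2)³.
With (x - 2) = 1/2: S(5/2) = 307/80.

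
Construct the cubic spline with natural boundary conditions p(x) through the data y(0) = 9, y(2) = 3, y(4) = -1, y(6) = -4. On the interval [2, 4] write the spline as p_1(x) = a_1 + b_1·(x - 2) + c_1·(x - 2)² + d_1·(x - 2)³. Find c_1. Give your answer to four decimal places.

Put M_i = p'' at the i-th knot. Here h = (2, 2, 2) and Δ = (-3, -2, -3/2), so the interior equations h_(i-1)·M_(i-1) + 2(h_(i-1)+h_i)·M_i + h_i·M_(i+1) = 6(Δ_i − Δ_(i-1)) read
  2·M_0 + 8·M_1 + 2·M_2 = 6(Δ_1 - Δ_0) = 6
  2·M_1 + 8·M_2 + 2·M_3 = 6(Δ_2 - Δ_1) = 3
Natural end conditions: M_0 = M_3 = 0.
Hence M_0 = 0, M_1 = 7/10, M_2 = 1/5, M_3 = 0.
On [2, 4], with p_1(x) = a_1 + b_1·(x - 2) + c_1·(x - 2)² + d_1·(x - 2)³: c_1 = M_1/2 = 7/20, d_1 = (M_2 - M_1)/(6h_1) = -1/24, b_1 = Δ_1 - h_1(2M_1 + M_2)/6 = -38/15.

0.3500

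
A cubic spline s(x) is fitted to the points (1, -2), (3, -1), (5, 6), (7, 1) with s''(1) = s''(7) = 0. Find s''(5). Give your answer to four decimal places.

Put m_i = s'' at the i-th knot. Here h = (2, 2, 2) and Δ = (1/2, 7/2, -5/2), so the interior equations h_(i-1)·m_(i-1) + 2(h_(i-1)+h_i)·m_i + h_i·m_(i+1) = 6(Δ_i − Δ_(i-1)) read
  2·m_0 + 8·m_1 + 2·m_2 = 6(Δ_1 - Δ_0) = 18
  2·m_1 + 8·m_2 + 2·m_3 = 6(Δ_2 - Δ_1) = -36
Natural end conditions: m_0 = m_3 = 0.
Hence m_0 = 0, m_1 = 18/5, m_2 = -27/5, m_3 = 0.

-5.4000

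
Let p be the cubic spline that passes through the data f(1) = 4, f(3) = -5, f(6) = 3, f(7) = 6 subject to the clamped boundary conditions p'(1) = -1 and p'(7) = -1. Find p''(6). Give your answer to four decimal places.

With M_i denoting the second derivative at x_i, h_i = 2, 3, 1, and Δ_i = (y_(i+1) − y_i)/h_i = -9/2, 8/3, 3:
  2·M_0 + 10·M_1 + 3·M_2 = 6(Δ_1 - Δ_0) = 43
  3·M_1 + 8·M_2 + 1·M_3 = 6(Δ_2 - Δ_1) = 2
Clamped end conditions give two more equations: 2h_0·M_0 + h_0·M_1 = 6(Δ_0 - p'(1)) = -21 and h_2·M_2 + 2h_2·M_3 = 6(p'(7) - Δ_2) = -24.
Hence M_0 = -649/78, M_1 = 479/78, M_2 = -23/39, M_3 = -913/78.

-0.5897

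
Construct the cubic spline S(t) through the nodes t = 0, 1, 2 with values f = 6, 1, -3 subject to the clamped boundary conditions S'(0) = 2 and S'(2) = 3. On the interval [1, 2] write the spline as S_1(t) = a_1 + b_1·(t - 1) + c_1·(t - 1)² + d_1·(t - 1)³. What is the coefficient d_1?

3

Let M_i = S''(x_i). Step sizes h_i = 1, 1; slopes of the chords Δ_i = (y_(i+1) - y_i)/h_i = -5, -4.
  1·M_0 + 4·M_1 + 1·M_2 = 6(Δ_1 - Δ_0) = 6
Clamped end conditions give two more equations: 2h_0·M_0 + h_0·M_1 = 6(Δ_0 - S'(0)) = -42 and h_1·M_1 + 2h_1·M_2 = 6(S'(2) - Δ_1) = 42.
Solving the tridiagonal system: M_0 = -22, M_1 = 2, M_2 = 20.
On [1, 2], with S_1(t) = a_1 + b_1·(t - 1) + c_1·(t - 1)² + d_1·(t - 1)³: c_1 = M_1/2 = 1, d_1 = (M_2 - M_1)/(6h_1) = 3, b_1 = Δ_1 - h_1(2M_1 + M_2)/6 = -8.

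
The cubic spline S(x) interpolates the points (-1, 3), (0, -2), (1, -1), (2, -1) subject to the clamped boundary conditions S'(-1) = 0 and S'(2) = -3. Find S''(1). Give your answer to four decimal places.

Write σ_i for S''(x_i). With h_i = 1, 1, 1 and divided differences Δ_i = -5, 1, 0, the continuity of S' gives the tridiagonal system
  1·σ_0 + 4·σ_1 + 1·σ_2 = 6(Δ_1 - Δ_0) = 36
  1·σ_1 + 4·σ_2 + 1·σ_3 = 6(Δ_2 - Δ_1) = -6
Clamped end conditions give two more equations: 2h_0·σ_0 + h_0·σ_1 = 6(Δ_0 - S'(-1)) = -30 and h_2·σ_2 + 2h_2·σ_3 = 6(S'(2) - Δ_2) = -18.
Hence σ_0 = -114/5, σ_1 = 78/5, σ_2 = -18/5, σ_3 = -36/5.

-3.6000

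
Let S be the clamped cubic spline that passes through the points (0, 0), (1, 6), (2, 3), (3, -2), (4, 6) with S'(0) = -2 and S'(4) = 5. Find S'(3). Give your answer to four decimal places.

With M_i denoting the second derivative at x_i, h_i = 1, 1, 1, 1, and Δ_i = (y_(i+1) − y_i)/h_i = 6, -3, -5, 8:
  1·M_0 + 4·M_1 + 1·M_2 = 6(Δ_1 - Δ_0) = -54
  1·M_1 + 4·M_2 + 1·M_3 = 6(Δ_2 - Δ_1) = -12
  1·M_2 + 4·M_3 + 1·M_4 = 6(Δ_3 - Δ_2) = 78
Clamped end conditions give two more equations: 2h_0·M_0 + h_0·M_1 = 6(Δ_0 - S'(0)) = 48 and h_3·M_3 + 2h_3·M_4 = 6(S'(4) - Δ_3) = -18.
Forward elimination and back-substitution give M_0 = 967/28, M_1 = -295/14, M_2 = -17/4, M_3 = 365/14, M_4 = -617/28.
On [3, 4], S'(x) = b_3 + 2c_3·(x - 3) + 3d_3·(x - 3)² with b_3 = Δ_3 - h_3(2M_3 + M_4)/6 = 167/56, c_3 = M_3/2 = 365/28, d_3 = (M_4 - M_3)/(6h_3) = -449/56. So S'(3) = 167/56.

2.9821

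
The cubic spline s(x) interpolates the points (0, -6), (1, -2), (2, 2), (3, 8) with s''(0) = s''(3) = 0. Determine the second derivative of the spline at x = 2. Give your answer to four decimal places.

Put σ_i = s'' at the i-th knot. Here h = (1, 1, 1) and Δ = (4, 4, 6), so the interior equations h_(i-1)·σ_(i-1) + 2(h_(i-1)+h_i)·σ_i + h_i·σ_(i+1) = 6(Δ_i − Δ_(i-1)) read
  1·σ_0 + 4·σ_1 + 1·σ_2 = 6(Δ_1 - Δ_0) = 0
  1·σ_1 + 4·σ_2 + 1·σ_3 = 6(Δ_2 - Δ_1) = 12
Natural end conditions: σ_0 = σ_3 = 0.
Solving: σ_0 = 0, σ_1 = -4/5, σ_2 = 16/5, σ_3 = 0.

3.2000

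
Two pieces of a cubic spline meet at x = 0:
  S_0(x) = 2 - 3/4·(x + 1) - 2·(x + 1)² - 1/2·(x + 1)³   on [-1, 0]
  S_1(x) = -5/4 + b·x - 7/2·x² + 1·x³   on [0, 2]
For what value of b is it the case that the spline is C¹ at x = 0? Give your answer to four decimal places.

-6.2500

S_0'(x) = -3/4 - 4·(x + 1) - 3/2·(x + 1)², so S_0'(0) = -25/4. On the right, S_1'(0) = b, so b = -25/4.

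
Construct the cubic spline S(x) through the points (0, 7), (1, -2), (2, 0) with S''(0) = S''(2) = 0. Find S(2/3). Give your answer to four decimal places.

Write M_i for S''(x_i). With h_i = 1, 1 and divided differences Δ_i = -9, 2, the continuity of S' gives the tridiagonal system
  1·M_0 + 4·M_1 + 1·M_2 = 6(Δ_1 - Δ_0) = 66
Natural end conditions: M_0 = M_2 = 0.
Solving: M_0 = 0, M_1 = 33/2, M_2 = 0.
On [0, 1], S(x) = 7 - 47/4·x + 0·x² + 11/4·x³.
With x = 2/3: S(2/3) = -1/54.

-0.0185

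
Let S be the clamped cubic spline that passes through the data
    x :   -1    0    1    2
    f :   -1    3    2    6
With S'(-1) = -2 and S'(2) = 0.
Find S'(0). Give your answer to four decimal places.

2.3333

Write σ_i for S''(x_i). With h_i = 1, 1, 1 and divided differences Δ_i = 4, -1, 4, the continuity of S' gives the tridiagonal system
  1·σ_0 + 4·σ_1 + 1·σ_2 = 6(Δ_1 - Δ_0) = -30
  1·σ_1 + 4·σ_2 + 1·σ_3 = 6(Δ_2 - Δ_1) = 30
Clamped end conditions give two more equations: 2h_0·σ_0 + h_0·σ_1 = 6(Δ_0 - S'(-1)) = 36 and h_2·σ_2 + 2h_2·σ_3 = 6(S'(2) - Δ_2) = -24.
Hence σ_0 = 82/3, σ_1 = -56/3, σ_2 = 52/3, σ_3 = -62/3.
On [0, 1], S'(x) = b_1 + 2c_1·x + 3d_1·x² with b_1 = Δ_1 - h_1(2σ_1 + σ_2)/6 = 7/3, c_1 = σ_1/2 = -28/3, d_1 = (σ_2 - σ_1)/(6h_1) = 6. So S'(0) = 7/3.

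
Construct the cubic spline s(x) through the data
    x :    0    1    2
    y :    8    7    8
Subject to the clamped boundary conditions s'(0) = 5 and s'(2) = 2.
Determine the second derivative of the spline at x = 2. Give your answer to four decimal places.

Let M_i = s''(x_i). Step sizes h_i = 1, 1; slopes of the chords Δ_i = (y_(i+1) - y_i)/h_i = -1, 1.
  1·M_0 + 4·M_1 + 1·M_2 = 6(Δ_1 - Δ_0) = 12
Clamped end conditions give two more equations: 2h_0·M_0 + h_0·M_1 = 6(Δ_0 - s'(0)) = -36 and h_1·M_1 + 2h_1·M_2 = 6(s'(2) - Δ_1) = 6.
Forward elimination and back-substitution give M_0 = -45/2, M_1 = 9, M_2 = -3/2.

-1.5000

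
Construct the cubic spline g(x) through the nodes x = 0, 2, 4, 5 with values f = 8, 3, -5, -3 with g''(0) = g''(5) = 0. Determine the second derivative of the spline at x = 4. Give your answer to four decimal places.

6.9545

Write m_i for g''(x_i). With h_i = 2, 2, 1 and divided differences Δ_i = -5/2, -4, 2, the continuity of g' gives the tridiagonal system
  2·m_0 + 8·m_1 + 2·m_2 = 6(Δ_1 - Δ_0) = -9
  2·m_1 + 6·m_2 + 1·m_3 = 6(Δ_2 - Δ_1) = 36
Natural end conditions: m_0 = m_3 = 0.
Forward elimination and back-substitution give m_0 = 0, m_1 = -63/22, m_2 = 153/22, m_3 = 0.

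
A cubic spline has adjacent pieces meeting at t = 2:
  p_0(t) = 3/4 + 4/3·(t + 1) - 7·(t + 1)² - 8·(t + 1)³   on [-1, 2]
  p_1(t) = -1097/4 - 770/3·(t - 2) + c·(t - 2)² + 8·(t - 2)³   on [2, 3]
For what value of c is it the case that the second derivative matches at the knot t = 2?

p_0''(t) = -14 - 48·(t + 1), so p_0''(2) = -158. On the right, p_1''(2) = 2c, so c = -79.

-79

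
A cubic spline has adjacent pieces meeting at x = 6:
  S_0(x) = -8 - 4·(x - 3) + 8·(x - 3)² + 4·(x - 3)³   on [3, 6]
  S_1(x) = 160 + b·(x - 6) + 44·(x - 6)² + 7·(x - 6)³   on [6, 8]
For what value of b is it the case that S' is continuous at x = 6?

S_0'(x) = -4 + 16·(x - 3) + 12·(x - 3)², so S_0'(6) = 152. On the right, S_1'(6) = b, so b = 152.

152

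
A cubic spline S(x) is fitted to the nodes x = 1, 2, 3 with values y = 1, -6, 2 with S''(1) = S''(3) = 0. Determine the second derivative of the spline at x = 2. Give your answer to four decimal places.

22.5000

Write M_i for S''(x_i). With h_i = 1, 1 and divided differences Δ_i = -7, 8, the continuity of S' gives the tridiagonal system
  1·M_0 + 4·M_1 + 1·M_2 = 6(Δ_1 - Δ_0) = 90
Natural end conditions: M_0 = M_2 = 0.
Hence M_0 = 0, M_1 = 45/2, M_2 = 0.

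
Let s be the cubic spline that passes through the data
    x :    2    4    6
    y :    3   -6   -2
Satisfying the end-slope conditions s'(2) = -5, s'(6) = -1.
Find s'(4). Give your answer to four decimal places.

Let m_i = s''(x_i). Step sizes h_i = 2, 2; slopes of the chords Δ_i = (y_(i+1) - y_i)/h_i = -9/2, 2.
  2·m_0 + 8·m_1 + 2·m_2 = 6(Δ_1 - Δ_0) = 39
Clamped end conditions give two more equations: 2h_0·m_0 + h_0·m_1 = 6(Δ_0 - s'(2)) = 3 and h_1·m_1 + 2h_1·m_2 = 6(s'(6) - Δ_1) = -18.
Solving: m_0 = -25/8, m_1 = 31/4, m_2 = -67/8.
On [4, 6], s'(x) = b_1 + 2c_1·(x - 4) + 3d_1·(x - 4)² with b_1 = Δ_1 - h_1(2m_1 + m_2)/6 = -3/8, c_1 = m_1/2 = 31/8, d_1 = (m_2 - m_1)/(6h_1) = -43/32. So s'(4) = -3/8.

-0.3750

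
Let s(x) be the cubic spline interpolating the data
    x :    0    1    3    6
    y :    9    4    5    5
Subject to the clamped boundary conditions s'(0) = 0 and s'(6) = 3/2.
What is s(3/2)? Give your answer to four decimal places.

2.5872

Put M_i = s'' at the i-th knot. Here h = (1, 2, 3) and Δ = (-5, 1/2, 0), so the interior equations h_(i-1)·M_(i-1) + 2(h_(i-1)+h_i)·M_i + h_i·M_(i+1) = 6(Δ_i − Δ_(i-1)) read
  1·M_0 + 6·M_1 + 2·M_2 = 6(Δ_1 - Δ_0) = 33
  2·M_1 + 10·M_2 + 3·M_3 = 6(Δ_2 - Δ_1) = -3
Clamped end conditions give two more equations: 2h_0·M_0 + h_0·M_1 = 6(Δ_0 - s'(0)) = -30 and h_2·M_2 + 2h_2·M_3 = 6(s'(6) - Δ_2) = 9.
Forward elimination and back-substitution give M_0 = -379/19, M_1 = 188/19, M_2 = -61/19, M_3 = 59/19.
On [1, 3], s(x) = 4 - 191/38·(x - 1) + 94/19·(x - 1)² - 83/76·(x - 1)³.
With (x - 1) = 1/2: s(3/2) = 1573/608.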